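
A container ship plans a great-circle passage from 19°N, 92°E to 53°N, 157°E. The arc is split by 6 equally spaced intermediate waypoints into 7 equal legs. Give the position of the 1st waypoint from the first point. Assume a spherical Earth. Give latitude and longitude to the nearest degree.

The haversine formula gives a central angle δ ≈ 1.047 rad (60.0°) between the endpoints.
Interpolate at f = 1/7 with slerp weights a = sin((1−f)δ)/sin δ ≈ 0.903, b = sin(fδ)/sin δ ≈ 0.172.
p = a·p₁ + b·p₂ ≈ (-0.125, 0.893, 0.431); φ = arcsin(p_z) ≈ 25.55°, λ = atan2(p_y, p_x) ≈ 97.97°.

≈ 26°N, 98°E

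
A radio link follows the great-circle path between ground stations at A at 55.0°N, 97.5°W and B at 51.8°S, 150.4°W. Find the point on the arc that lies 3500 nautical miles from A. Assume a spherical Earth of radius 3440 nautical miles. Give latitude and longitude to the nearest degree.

The haversine formula gives a central angle δ ≈ 2.015 rad (115.5°) between the endpoints. The total great-circle distance is δ·R ≈ 2.015 × 3440 ≈ 6932 nmi, so the target fraction is f = 3500/6932 ≈ 0.505.
Interpolate at f ≈ 0.505 with slerp weights a = sin((1−f)δ)/sin δ ≈ 0.930, b = sin(fδ)/sin δ ≈ 0.942.
p = a·p₁ + b·p₂ ≈ (-0.576, -0.817, 0.022); φ = arcsin(p_z) ≈ 1.25°, λ = atan2(p_y, p_x) ≈ -125.20°.

≈ 1°N, 125°W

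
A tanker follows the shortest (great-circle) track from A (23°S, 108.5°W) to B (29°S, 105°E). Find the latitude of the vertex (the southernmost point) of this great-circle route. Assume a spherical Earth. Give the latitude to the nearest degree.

≈ 60°S

The great circle lies in the plane with unit normal n̂ = (p₁ × p₂)/|p₁ × p₂|.
Here n̂_z ≈ -0.507; the vertex latitude is φ_max = arccos|n̂_z| ≈ 59.5°.
Check via Clairaut: cos φ_max = |cos φ₁| · sin C = cos(23.0°)·sin(146.6°) ≈ 0.507, again giving ≈ 59.5°.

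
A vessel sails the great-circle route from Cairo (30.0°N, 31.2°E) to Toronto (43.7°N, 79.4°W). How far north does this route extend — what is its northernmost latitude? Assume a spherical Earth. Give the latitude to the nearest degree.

The great circle lies in the plane with unit normal n̂ = (p₁ × p₂)/|p₁ × p₂|.
Here n̂_z ≈ -0.591; the vertex latitude is φ_max = arccos|n̂_z| ≈ 53.8°.
Check via Clairaut: cos φ_max = |cos φ₁| · sin C = cos(30.0°)·sin(43.0°) ≈ 0.591, again giving ≈ 53.8°.

≈ 54°N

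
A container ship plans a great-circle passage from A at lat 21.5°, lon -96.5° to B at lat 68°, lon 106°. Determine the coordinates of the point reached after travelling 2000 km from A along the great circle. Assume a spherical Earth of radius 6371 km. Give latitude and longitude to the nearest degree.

The haversine formula gives a central angle δ ≈ 1.553 rad (89.0°) between the endpoints. The total great-circle distance is δ·R ≈ 1.553 × 6371 ≈ 9894 km, so the target fraction is f = 2000/9894 ≈ 0.202.
Interpolate at f ≈ 0.202 with slerp weights a = sin((1−f)δ)/sin δ ≈ 0.946, b = sin(fδ)/sin δ ≈ 0.309.
p = a·p₁ + b·p₂ ≈ (-0.131, -0.763, 0.633); φ = arcsin(p_z) ≈ 39.27°, λ = atan2(p_y, p_x) ≈ -99.78°.

≈ lat 39°, lon -100°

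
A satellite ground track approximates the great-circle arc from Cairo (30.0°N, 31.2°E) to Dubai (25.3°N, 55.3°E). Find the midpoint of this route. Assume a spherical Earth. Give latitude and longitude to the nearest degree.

≈ 28°N, 44°E

Convert each endpoint to a unit vector on the sphere (x = cos φ cos λ, y = cos φ sin λ, z = sin φ).
The central angle between the endpoints is δ = arccos(p₁·p₂) ≈ 0.381 rad (21.8°).
Interpolate at f = 1/2 with slerp weights a = sin((1−f)δ)/sin δ ≈ 0.509, b = sin(fδ)/sin δ ≈ 0.509.
p = a·p₁ + b·p₂ ≈ (0.639, 0.607, 0.472); φ = arcsin(p_z) ≈ 28.18°, λ = atan2(p_y, p_x) ≈ 43.51°.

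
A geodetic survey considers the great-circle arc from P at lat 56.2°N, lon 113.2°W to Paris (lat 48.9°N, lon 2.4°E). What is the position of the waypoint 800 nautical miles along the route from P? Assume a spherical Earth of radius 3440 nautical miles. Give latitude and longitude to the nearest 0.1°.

≈ lat 64.6°N, lon 92.0°W

Convert each endpoint to a unit vector on the sphere (x = cos φ cos λ, y = cos φ sin λ, z = sin φ).
The central angle between the endpoints is δ = arccos(p₁·p₂) ≈ 1.084 rad (62.1°). The total great-circle distance is δ·R ≈ 1.084 × 3440 ≈ 3727 nmi, so the target fraction is f = 800/3727 ≈ 0.215.
Interpolate at f ≈ 0.215 with slerp weights a = sin((1−f)δ)/sin δ ≈ 0.851, b = sin(fδ)/sin δ ≈ 0.261.
p = a·p₁ + b·p₂ ≈ (-0.015, -0.428, 0.904); φ = arcsin(p_z) ≈ 64.65°, λ = atan2(p_y, p_x) ≈ -92.03°.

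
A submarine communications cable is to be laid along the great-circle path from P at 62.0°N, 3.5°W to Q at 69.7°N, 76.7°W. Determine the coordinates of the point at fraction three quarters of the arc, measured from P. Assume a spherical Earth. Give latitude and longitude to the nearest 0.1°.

Write both endpoints as unit vectors p₁, p₂ with components (cos φ cos λ, cos φ sin λ, sin φ).
The central angle between the endpoints is δ = arccos(p₁·p₂) ≈ 0.505 rad (28.9°).
Interpolate at f = 3/4 with slerp weights a = sin((1−f)δ)/sin δ ≈ 0.260, b = sin(fδ)/sin δ ≈ 0.764.
p = a·p₁ + b·p₂ ≈ (0.183, -0.265, 0.947); φ = arcsin(p_z) ≈ 71.19°, λ = atan2(p_y, p_x) ≈ -55.43°.

≈ 71.2°N, 55.4°W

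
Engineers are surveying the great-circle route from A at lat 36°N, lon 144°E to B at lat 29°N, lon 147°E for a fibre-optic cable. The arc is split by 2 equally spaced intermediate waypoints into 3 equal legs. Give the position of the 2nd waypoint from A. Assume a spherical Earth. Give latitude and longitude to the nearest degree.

≈ lat 31°N, lon 146°E

From cos δ = sin φ₁ sin φ₂ + cos φ₁ cos φ₂ cos Δλ, the central angle is δ ≈ 0.130 rad (7.4°).
Interpolate at f = 2/3 with slerp weights a = sin((1−f)δ)/sin δ ≈ 0.334, b = sin(fδ)/sin δ ≈ 0.668.
p = a·p₁ + b·p₂ ≈ (-0.708, 0.477, 0.520); φ = arcsin(p_z) ≈ 31.34°, λ = atan2(p_y, p_x) ≈ 146.05°.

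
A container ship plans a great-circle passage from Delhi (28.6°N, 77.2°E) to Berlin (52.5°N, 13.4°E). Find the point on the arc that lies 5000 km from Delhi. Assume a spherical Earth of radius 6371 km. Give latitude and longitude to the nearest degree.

Write both endpoints as unit vectors p₁, p₂ with components (cos φ cos λ, cos φ sin λ, sin φ).
The central angle between the endpoints is δ = arccos(p₁·p₂) ≈ 0.907 rad (52.0°). The total great-circle distance is δ·R ≈ 0.907 × 6371 ≈ 5781 km, so the target fraction is f = 5000/5781 ≈ 0.865.
Interpolate at f ≈ 0.865 with slerp weights a = sin((1−f)δ)/sin δ ≈ 0.155, b = sin(fδ)/sin δ ≈ 0.897.
p = a·p₁ + b·p₂ ≈ (0.561, 0.259, 0.786); φ = arcsin(p_z) ≈ 51.80°, λ = atan2(p_y, p_x) ≈ 24.81°.

≈ 52°N, 25°E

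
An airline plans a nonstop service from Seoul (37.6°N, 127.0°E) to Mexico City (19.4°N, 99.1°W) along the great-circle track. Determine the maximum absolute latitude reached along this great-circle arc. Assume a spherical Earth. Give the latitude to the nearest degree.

The great circle lies in the plane with unit normal n̂ = (p₁ × p₂)/|p₁ × p₂|.
Here n̂_z ≈ +0.567; the vertex latitude is φ_max = arccos|n̂_z| ≈ 55.4°.

≈ 55°N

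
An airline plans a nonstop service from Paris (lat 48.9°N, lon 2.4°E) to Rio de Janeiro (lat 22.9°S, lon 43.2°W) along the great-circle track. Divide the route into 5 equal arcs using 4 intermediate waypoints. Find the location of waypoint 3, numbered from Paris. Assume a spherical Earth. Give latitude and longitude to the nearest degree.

≈ lat 7°N, lon 28°W

Write both endpoints as unit vectors p₁, p₂ with components (cos φ cos λ, cos φ sin λ, sin φ).
The central angle between the endpoints is δ = arccos(p₁·p₂) ≈ 1.440 rad (82.5°).
Interpolate at f = 3/5 with slerp weights a = sin((1−f)δ)/sin δ ≈ 0.549, b = sin(fδ)/sin δ ≈ 0.767.
p = a·p₁ + b·p₂ ≈ (0.876, -0.469, 0.116); φ = arcsin(p_z) ≈ 6.63°, λ = atan2(p_y, p_x) ≈ -28.14°.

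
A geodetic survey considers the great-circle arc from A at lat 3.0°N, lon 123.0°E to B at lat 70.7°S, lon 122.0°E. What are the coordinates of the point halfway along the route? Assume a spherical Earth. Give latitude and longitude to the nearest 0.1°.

The haversine formula gives a central angle δ ≈ 1.286 rad (73.7°) between the endpoints.
Interpolate at f = 1/2 with slerp weights a = sin((1−f)δ)/sin δ ≈ 0.625, b = sin(fδ)/sin δ ≈ 0.625.
p = a·p₁ + b·p₂ ≈ (-0.449, 0.698, -0.557); φ = arcsin(p_z) ≈ -33.85°, λ = atan2(p_y, p_x) ≈ 122.75°.

≈ lat 33.9°S, lon 122.8°E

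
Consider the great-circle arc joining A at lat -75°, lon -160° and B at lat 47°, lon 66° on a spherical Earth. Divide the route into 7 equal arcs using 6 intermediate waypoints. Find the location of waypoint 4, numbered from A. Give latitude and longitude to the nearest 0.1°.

≈ lat -13.5°, lon 83.7°

Convert each endpoint to a unit vector on the sphere (x = cos φ cos λ, y = cos φ sin λ, z = sin φ).
The central angle between the endpoints is δ = arccos(p₁·p₂) ≈ 2.548 rad (146.0°).
Interpolate at f = 4/7 with slerp weights a = sin((1−f)δ)/sin δ ≈ 1.587, b = sin(fδ)/sin δ ≈ 1.777.
p = a·p₁ + b·p₂ ≈ (0.107, 0.966, -0.234); φ = arcsin(p_z) ≈ -13.53°, λ = atan2(p_y, p_x) ≈ 83.70°.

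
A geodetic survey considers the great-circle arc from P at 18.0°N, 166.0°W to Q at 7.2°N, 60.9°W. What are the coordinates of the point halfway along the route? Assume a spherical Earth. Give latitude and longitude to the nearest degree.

≈ 20°N, 112°W

Write both endpoints as unit vectors p₁, p₂ with components (cos φ cos λ, cos φ sin λ, sin φ).
The central angle between the endpoints is δ = arccos(p₁·p₂) ≈ 1.779 rad (102.0°).
Interpolate at f = 1/2 with slerp weights a = sin((1−f)δ)/sin δ ≈ 0.794, b = sin(fδ)/sin δ ≈ 0.794.
p = a·p₁ + b·p₂ ≈ (-0.350, -0.871, 0.345); φ = arcsin(p_z) ≈ 20.18°, λ = atan2(p_y, p_x) ≈ -111.87°.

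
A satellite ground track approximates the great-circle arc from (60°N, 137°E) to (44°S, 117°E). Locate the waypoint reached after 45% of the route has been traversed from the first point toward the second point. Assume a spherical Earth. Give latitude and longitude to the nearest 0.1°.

The haversine formula gives a central angle δ ≈ 1.838 rad (105.3°) between the endpoints.
Interpolate at f = 0.45 with slerp weights a = sin((1−f)δ)/sin δ ≈ 0.878, b = sin(fδ)/sin δ ≈ 0.763.
p = a·p₁ + b·p₂ ≈ (-0.570, 0.788, 0.231); φ = arcsin(p_z) ≈ 13.34°, λ = atan2(p_y, p_x) ≈ 125.88°.

≈ (13.3°N, 125.9°E)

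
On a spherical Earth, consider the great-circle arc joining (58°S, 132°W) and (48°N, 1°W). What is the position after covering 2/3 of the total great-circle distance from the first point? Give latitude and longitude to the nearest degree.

≈ (10°N, 39°W)

Convert each endpoint to a unit vector on the sphere (x = cos φ cos λ, y = cos φ sin λ, z = sin φ).
The central angle between the endpoints is δ = arccos(p₁·p₂) ≈ 2.612 rad (149.6°).
Interpolate at f = 2/3 with slerp weights a = sin((1−f)δ)/sin δ ≈ 1.513, b = sin(fδ)/sin δ ≈ 1.950.
p = a·p₁ + b·p₂ ≈ (0.768, -0.619, 0.166); φ = arcsin(p_z) ≈ 9.55°, λ = atan2(p_y, p_x) ≈ -38.85°.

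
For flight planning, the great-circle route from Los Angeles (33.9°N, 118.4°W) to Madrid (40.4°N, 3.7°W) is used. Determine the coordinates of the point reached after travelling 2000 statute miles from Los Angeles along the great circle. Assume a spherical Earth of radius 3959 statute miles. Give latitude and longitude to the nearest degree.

From cos δ = sin φ₁ sin φ₂ + cos φ₁ cos φ₂ cos Δλ, the central angle is δ ≈ 1.473 rad (84.4°). The total great-circle distance is δ·R ≈ 1.473 × 3959 ≈ 5833 mi, so the target fraction is f = 2000/5833 ≈ 0.343.
Interpolate at f ≈ 0.343 with slerp weights a = sin((1−f)δ)/sin δ ≈ 0.828, b = sin(fδ)/sin δ ≈ 0.486.
p = a·p₁ + b·p₂ ≈ (0.043, -0.628, 0.777); φ = arcsin(p_z) ≈ 50.97°, λ = atan2(p_y, p_x) ≈ -86.11°.

≈ (51°N, 86°W)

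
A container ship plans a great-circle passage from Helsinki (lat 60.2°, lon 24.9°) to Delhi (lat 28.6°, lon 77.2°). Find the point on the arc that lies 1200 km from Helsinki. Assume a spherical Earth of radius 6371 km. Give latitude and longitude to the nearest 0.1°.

From cos δ = sin φ₁ sin φ₂ + cos φ₁ cos φ₂ cos Δλ, the central angle is δ ≈ 0.820 rad (47.0°). The total great-circle distance is δ·R ≈ 0.820 × 6371 ≈ 5224 km, so the target fraction is f = 1200/5224 ≈ 0.230.
Interpolate at f ≈ 0.230 with slerp weights a = sin((1−f)δ)/sin δ ≈ 0.808, b = sin(fδ)/sin δ ≈ 0.256.
p = a·p₁ + b·p₂ ≈ (0.414, 0.388, 0.823); φ = arcsin(p_z) ≈ 55.43°, λ = atan2(p_y, p_x) ≈ 43.17°.

≈ lat 55.4°, lon 43.2°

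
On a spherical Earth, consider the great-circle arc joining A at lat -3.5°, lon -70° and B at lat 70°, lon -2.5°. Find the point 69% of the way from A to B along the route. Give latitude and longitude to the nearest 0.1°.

≈ lat 51.4°, lon -44.1°

Write both endpoints as unit vectors p₁, p₂ with components (cos φ cos λ, cos φ sin λ, sin φ).
The central angle between the endpoints is δ = arccos(p₁·p₂) ≈ 1.497 rad (85.8°).
Interpolate at f = 0.69 with slerp weights a = sin((1−f)δ)/sin δ ≈ 0.449, b = sin(fδ)/sin δ ≈ 0.861.
p = a·p₁ + b·p₂ ≈ (0.448, -0.434, 0.782); φ = arcsin(p_z) ≈ 51.44°, λ = atan2(p_y, p_x) ≈ -44.11°.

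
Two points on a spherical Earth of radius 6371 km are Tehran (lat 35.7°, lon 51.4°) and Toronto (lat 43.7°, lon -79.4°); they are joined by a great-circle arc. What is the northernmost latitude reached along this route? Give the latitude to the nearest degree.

The great circle lies in the plane with unit normal n̂ = (p₁ × p₂)/|p₁ × p₂|.
Here n̂_z ≈ -0.445; the vertex latitude is φ_max = arccos|n̂_z| ≈ 63.6°.
Check via Clairaut: cos φ_max = |cos φ₁| · sin C = cos(35.7°)·sin(33.2°) ≈ 0.445, again giving ≈ 63.6°.

≈ 64°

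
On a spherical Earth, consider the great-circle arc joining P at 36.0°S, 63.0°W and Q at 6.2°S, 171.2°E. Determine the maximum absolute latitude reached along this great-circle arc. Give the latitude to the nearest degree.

The great circle lies in the plane with unit normal n̂ = (p₁ × p₂)/|p₁ × p₂|.
Here n̂_z ≈ -0.714; the vertex latitude is φ_max = arccos|n̂_z| ≈ 44.4°.
Check via Clairaut: cos φ_max = |cos φ₁| · sin C = cos(36.0°)·sin(118.0°) ≈ 0.714, again giving ≈ 44.4°.

≈ 44°S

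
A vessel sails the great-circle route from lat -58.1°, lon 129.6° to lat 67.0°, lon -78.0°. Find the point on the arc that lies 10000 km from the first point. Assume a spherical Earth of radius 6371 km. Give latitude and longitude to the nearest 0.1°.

The haversine formula gives a central angle δ ≈ 2.874 rad (164.7°) between the endpoints. The total great-circle distance is δ·R ≈ 2.874 × 6371 ≈ 18312 km, so the target fraction is f = 10000/18312 ≈ 0.546.
Interpolate at f ≈ 0.546 with slerp weights a = sin((1−f)δ)/sin δ ≈ 3.651, b = sin(fδ)/sin δ ≈ 3.785.
p = a·p₁ + b·p₂ ≈ (-0.922, 0.040, 0.384); φ = arcsin(p_z) ≈ 22.58°, λ = atan2(p_y, p_x) ≈ 177.50°.

≈ lat 22.6°, lon 177.5°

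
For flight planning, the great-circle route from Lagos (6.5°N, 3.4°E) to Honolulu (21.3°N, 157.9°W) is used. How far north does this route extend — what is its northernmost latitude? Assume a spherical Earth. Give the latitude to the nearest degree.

The great circle lies in the plane with unit normal n̂ = (p₁ × p₂)/|p₁ × p₂|.
Here n̂_z ≈ -0.540; the vertex latitude is φ_max = arccos|n̂_z| ≈ 57.3°.
Check via Clairaut: cos φ_max = |cos φ₁| · sin C = cos(6.5°)·sin(33.0°) ≈ 0.540, again giving ≈ 57.3°.

≈ 57°N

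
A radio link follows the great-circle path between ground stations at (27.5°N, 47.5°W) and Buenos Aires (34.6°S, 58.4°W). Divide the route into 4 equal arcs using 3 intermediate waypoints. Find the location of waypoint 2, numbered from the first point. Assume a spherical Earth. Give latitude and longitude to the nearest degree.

≈ (4°S, 53°W)

Convert each endpoint to a unit vector on the sphere (x = cos φ cos λ, y = cos φ sin λ, z = sin φ).
The central angle between the endpoints is δ = arccos(p₁·p₂) ≈ 1.099 rad (63.0°).
Interpolate at f = 2/4 with slerp weights a = sin((1−f)δ)/sin δ ≈ 0.586, b = sin(fδ)/sin δ ≈ 0.586.
p = a·p₁ + b·p₂ ≈ (0.604, -0.794, -0.062); φ = arcsin(p_z) ≈ -3.57°, λ = atan2(p_y, p_x) ≈ -52.75°.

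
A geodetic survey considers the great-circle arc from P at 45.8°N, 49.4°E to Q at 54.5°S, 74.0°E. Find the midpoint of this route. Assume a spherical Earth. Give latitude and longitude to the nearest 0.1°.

≈ 4.5°S, 60.6°E

From cos δ = sin φ₁ sin φ₂ + cos φ₁ cos φ₂ cos Δλ, the central angle is δ ≈ 1.788 rad (102.4°).
Interpolate at f = 1/2 with slerp weights a = sin((1−f)δ)/sin δ ≈ 0.798, b = sin(fδ)/sin δ ≈ 0.798.
p = a·p₁ + b·p₂ ≈ (0.490, 0.868, -0.078); φ = arcsin(p_z) ≈ -4.45°, λ = atan2(p_y, p_x) ≈ 60.56°.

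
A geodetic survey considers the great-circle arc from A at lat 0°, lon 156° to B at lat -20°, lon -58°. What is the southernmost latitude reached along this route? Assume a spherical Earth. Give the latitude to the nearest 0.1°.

The great circle lies in the plane with unit normal n̂ = (p₁ × p₂)/|p₁ × p₂|.
Here n̂_z ≈ +0.838; the vertex latitude is φ_max = arccos|n̂_z| ≈ 33.1°.

≈ -33.1°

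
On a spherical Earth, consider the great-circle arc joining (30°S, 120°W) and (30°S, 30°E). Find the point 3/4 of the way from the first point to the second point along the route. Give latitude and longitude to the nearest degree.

From cos δ = sin φ₁ sin φ₂ + cos φ₁ cos φ₂ cos Δλ, the central angle is δ ≈ 1.982 rad (113.5°).
Interpolate at f = 3/4 with slerp weights a = sin((1−f)δ)/sin δ ≈ 0.519, b = sin(fδ)/sin δ ≈ 1.087.
p = a·p₁ + b·p₂ ≈ (0.591, 0.082, -0.803); φ = arcsin(p_z) ≈ -53.40°, λ = atan2(p_y, p_x) ≈ 7.88°.

≈ (53°S, 8°E)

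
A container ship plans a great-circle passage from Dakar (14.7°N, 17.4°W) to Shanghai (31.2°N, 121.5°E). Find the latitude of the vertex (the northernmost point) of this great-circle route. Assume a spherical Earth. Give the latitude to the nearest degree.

≈ 51°N

The great circle lies in the plane with unit normal n̂ = (p₁ × p₂)/|p₁ × p₂|.
Here n̂_z ≈ +0.625; the vertex latitude is φ_max = arccos|n̂_z| ≈ 51.3°.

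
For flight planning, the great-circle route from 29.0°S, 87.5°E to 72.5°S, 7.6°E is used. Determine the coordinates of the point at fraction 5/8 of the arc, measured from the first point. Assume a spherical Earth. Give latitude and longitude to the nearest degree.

≈ 62°S, 61°E

Convert each endpoint to a unit vector on the sphere (x = cos φ cos λ, y = cos φ sin λ, z = sin φ).
The central angle between the endpoints is δ = arccos(p₁·p₂) ≈ 1.037 rad (59.4°).
Interpolate at f = 5/8 with slerp weights a = sin((1−f)δ)/sin δ ≈ 0.440, b = sin(fδ)/sin δ ≈ 0.701.
p = a·p₁ + b·p₂ ≈ (0.226, 0.413, -0.882); φ = arcsin(p_z) ≈ -61.93°, λ = atan2(p_y, p_x) ≈ 61.32°.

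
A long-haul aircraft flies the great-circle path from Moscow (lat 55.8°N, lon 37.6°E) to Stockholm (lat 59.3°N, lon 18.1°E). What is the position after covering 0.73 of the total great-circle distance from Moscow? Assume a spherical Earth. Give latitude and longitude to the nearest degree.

≈ lat 59°N, lon 24°E

Write both endpoints as unit vectors p₁, p₂ with components (cos φ cos λ, cos φ sin λ, sin φ).
The central angle between the endpoints is δ = arccos(p₁·p₂) ≈ 0.192 rad (11.0°).
Interpolate at f = 0.73 with slerp weights a = sin((1−f)δ)/sin δ ≈ 0.272, b = sin(fδ)/sin δ ≈ 0.732.
p = a·p₁ + b·p₂ ≈ (0.476, 0.209, 0.854); φ = arcsin(p_z) ≈ 58.66°, λ = atan2(p_y, p_x) ≈ 23.72°.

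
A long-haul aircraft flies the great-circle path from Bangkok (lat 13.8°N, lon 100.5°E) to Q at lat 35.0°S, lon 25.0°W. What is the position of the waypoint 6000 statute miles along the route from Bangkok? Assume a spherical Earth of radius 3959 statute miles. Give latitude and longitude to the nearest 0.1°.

≈ lat 31.6°S, lon 23.1°E

The haversine formula gives a central angle δ ≈ 2.213 rad (126.8°) between the endpoints. The total great-circle distance is δ·R ≈ 2.213 × 3959 ≈ 8760 mi, so the target fraction is f = 6000/8760 ≈ 0.685.
Interpolate at f ≈ 0.685 with slerp weights a = sin((1−f)δ)/sin δ ≈ 0.802, b = sin(fδ)/sin δ ≈ 1.247.
p = a·p₁ + b·p₂ ≈ (0.784, 0.334, -0.524); φ = arcsin(p_z) ≈ -31.59°, λ = atan2(p_y, p_x) ≈ 23.08°.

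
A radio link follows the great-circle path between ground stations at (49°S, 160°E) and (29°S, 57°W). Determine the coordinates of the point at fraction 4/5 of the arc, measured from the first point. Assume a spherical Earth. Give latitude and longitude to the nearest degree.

Convert each endpoint to a unit vector on the sphere (x = cos φ cos λ, y = cos φ sin λ, z = sin φ).
The central angle between the endpoints is δ = arccos(p₁·p₂) ≈ 1.663 rad (95.3°).
Interpolate at f = 4/5 with slerp weights a = sin((1−f)δ)/sin δ ≈ 0.328, b = sin(fδ)/sin δ ≈ 0.975.
p = a·p₁ + b·p₂ ≈ (0.262, -0.642, -0.720); φ = arcsin(p_z) ≈ -46.09°, λ = atan2(p_y, p_x) ≈ -67.76°.

≈ (46°S, 68°W)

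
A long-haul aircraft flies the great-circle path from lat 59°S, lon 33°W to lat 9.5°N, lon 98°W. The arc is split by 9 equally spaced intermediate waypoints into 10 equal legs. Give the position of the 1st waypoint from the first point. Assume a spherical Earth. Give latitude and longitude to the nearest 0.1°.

≈ lat 54.4°S, lon 46.3°W

Convert each endpoint to a unit vector on the sphere (x = cos φ cos λ, y = cos φ sin λ, z = sin φ).
The central angle between the endpoints is δ = arccos(p₁·p₂) ≈ 1.498 rad (85.8°).
Interpolate at f = 1/10 with slerp weights a = sin((1−f)δ)/sin δ ≈ 0.978, b = sin(fδ)/sin δ ≈ 0.150.
p = a·p₁ + b·p₂ ≈ (0.402, -0.420, -0.813); φ = arcsin(p_z) ≈ -54.44°, λ = atan2(p_y, p_x) ≈ -46.29°.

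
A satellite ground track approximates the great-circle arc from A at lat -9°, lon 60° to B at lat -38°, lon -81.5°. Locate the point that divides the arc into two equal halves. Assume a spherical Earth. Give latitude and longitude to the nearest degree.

≈ lat -51°, lon 7°

The haversine formula gives a central angle δ ≈ 2.109 rad (120.9°) between the endpoints.
Interpolate at f = 1/2 with slerp weights a = sin((1−f)δ)/sin δ ≈ 1.013, b = sin(fδ)/sin δ ≈ 1.013.
p = a·p₁ + b·p₂ ≈ (0.618, 0.077, -0.782); φ = arcsin(p_z) ≈ -51.46°, λ = atan2(p_y, p_x) ≈ 7.10°.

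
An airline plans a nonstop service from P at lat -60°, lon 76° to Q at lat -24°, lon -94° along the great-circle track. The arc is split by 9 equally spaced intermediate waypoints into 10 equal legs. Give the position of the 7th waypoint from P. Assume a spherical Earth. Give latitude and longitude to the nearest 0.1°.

From cos δ = sin φ₁ sin φ₂ + cos φ₁ cos φ₂ cos Δλ, the central angle is δ ≈ 1.669 rad (95.6°).
Interpolate at f = 7/10 with slerp weights a = sin((1−f)δ)/sin δ ≈ 0.482, b = sin(fδ)/sin δ ≈ 0.924.
p = a·p₁ + b·p₂ ≈ (-0.001, -0.608, -0.794); φ = arcsin(p_z) ≈ -52.52°, λ = atan2(p_y, p_x) ≈ -90.05°.

≈ lat -52.5°, lon -90.1°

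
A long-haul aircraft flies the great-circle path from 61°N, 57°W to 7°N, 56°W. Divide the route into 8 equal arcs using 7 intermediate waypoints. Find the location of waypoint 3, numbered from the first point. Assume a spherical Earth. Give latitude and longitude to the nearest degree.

Convert each endpoint to a unit vector on the sphere (x = cos φ cos λ, y = cos φ sin λ, z = sin φ).
The central angle between the endpoints is δ = arccos(p₁·p₂) ≈ 0.943 rad (54.0°).
Interpolate at f = 3/8 with slerp weights a = sin((1−f)δ)/sin δ ≈ 0.687, b = sin(fδ)/sin δ ≈ 0.428.
p = a·p₁ + b·p₂ ≈ (0.419, -0.631, 0.653); φ = arcsin(p_z) ≈ 40.75°, λ = atan2(p_y, p_x) ≈ -56.44°.

≈ 41°N, 56°W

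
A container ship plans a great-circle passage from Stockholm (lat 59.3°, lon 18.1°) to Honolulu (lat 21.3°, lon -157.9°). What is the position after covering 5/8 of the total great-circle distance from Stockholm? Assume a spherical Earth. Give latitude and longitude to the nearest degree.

≈ lat 59°, lon -156°

Convert each endpoint to a unit vector on the sphere (x = cos φ cos λ, y = cos φ sin λ, z = sin φ).
The central angle between the endpoints is δ = arccos(p₁·p₂) ≈ 1.734 rad (99.3°).
Interpolate at f = 5/8 with slerp weights a = sin((1−f)δ)/sin δ ≈ 0.613, b = sin(fδ)/sin δ ≈ 0.895.
p = a·p₁ + b·p₂ ≈ (-0.475, -0.217, 0.853); φ = arcsin(p_z) ≈ 58.51°, λ = atan2(p_y, p_x) ≈ -155.50°.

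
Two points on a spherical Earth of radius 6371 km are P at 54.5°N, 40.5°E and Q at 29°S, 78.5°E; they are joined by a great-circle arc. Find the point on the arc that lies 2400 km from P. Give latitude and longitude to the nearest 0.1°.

≈ 35.2°N, 54.5°E

Write both endpoints as unit vectors p₁, p₂ with components (cos φ cos λ, cos φ sin λ, sin φ).
The central angle between the endpoints is δ = arccos(p₁·p₂) ≈ 1.565 rad (89.7°). The total great-circle distance is δ·R ≈ 1.565 × 6371 ≈ 9972 km, so the target fraction is f = 2400/9972 ≈ 0.241.
Interpolate at f ≈ 0.241 with slerp weights a = sin((1−f)δ)/sin δ ≈ 0.928, b = sin(fδ)/sin δ ≈ 0.368.
p = a·p₁ + b·p₂ ≈ (0.474, 0.665, 0.577); φ = arcsin(p_z) ≈ 35.24°, λ = atan2(p_y, p_x) ≈ 54.54°.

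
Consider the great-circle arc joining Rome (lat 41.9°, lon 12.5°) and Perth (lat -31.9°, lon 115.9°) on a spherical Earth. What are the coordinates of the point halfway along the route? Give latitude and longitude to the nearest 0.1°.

≈ lat 8.0°, lon 69.0°

Convert each endpoint to a unit vector on the sphere (x = cos φ cos λ, y = cos φ sin λ, z = sin φ).
The central angle between the endpoints is δ = arccos(p₁·p₂) ≈ 2.094 rad (120.0°).
Interpolate at f = 1/2 with slerp weights a = sin((1−f)δ)/sin δ ≈ 0.999, b = sin(fδ)/sin δ ≈ 0.999.
p = a·p₁ + b·p₂ ≈ (0.356, 0.924, 0.139); φ = arcsin(p_z) ≈ 8.01°, λ = atan2(p_y, p_x) ≈ 68.95°.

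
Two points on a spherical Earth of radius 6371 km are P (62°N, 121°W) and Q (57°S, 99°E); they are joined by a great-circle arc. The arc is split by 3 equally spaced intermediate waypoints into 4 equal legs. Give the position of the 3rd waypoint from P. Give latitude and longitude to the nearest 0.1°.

≈ (27.7°S, 137.5°E)

Convert each endpoint to a unit vector on the sphere (x = cos φ cos λ, y = cos φ sin λ, z = sin φ).
The central angle between the endpoints is δ = arccos(p₁·p₂) ≈ 2.783 rad (159.5°).
Interpolate at f = 3/4 with slerp weights a = sin((1−f)δ)/sin δ ≈ 1.826, b = sin(fδ)/sin δ ≈ 2.477.
p = a·p₁ + b·p₂ ≈ (-0.653, 0.598, -0.465); φ = arcsin(p_z) ≈ -27.74°, λ = atan2(p_y, p_x) ≈ 137.51°.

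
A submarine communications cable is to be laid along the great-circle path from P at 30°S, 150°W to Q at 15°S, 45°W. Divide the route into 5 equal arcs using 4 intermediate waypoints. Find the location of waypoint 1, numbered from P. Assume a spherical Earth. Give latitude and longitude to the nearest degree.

≈ 35°S, 128°W

Write both endpoints as unit vectors p₁, p₂ with components (cos φ cos λ, cos φ sin λ, sin φ).
The central angle between the endpoints is δ = arccos(p₁·p₂) ≈ 1.658 rad (95.0°).
Interpolate at f = 1/5 with slerp weights a = sin((1−f)δ)/sin δ ≈ 0.974, b = sin(fδ)/sin δ ≈ 0.327.
p = a·p₁ + b·p₂ ≈ (-0.507, -0.645, -0.572); φ = arcsin(p_z) ≈ -34.86°, λ = atan2(p_y, p_x) ≈ -128.19°.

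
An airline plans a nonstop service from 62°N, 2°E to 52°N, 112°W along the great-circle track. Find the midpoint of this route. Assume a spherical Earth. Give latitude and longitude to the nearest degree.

The haversine formula gives a central angle δ ≈ 0.954 rad (54.7°) between the endpoints.
Interpolate at f = 1/2 with slerp weights a = sin((1−f)δ)/sin δ ≈ 0.563, b = sin(fδ)/sin δ ≈ 0.563.
p = a·p₁ + b·p₂ ≈ (0.134, -0.312, 0.941); φ = arcsin(p_z) ≈ 70.14°, λ = atan2(p_y, p_x) ≈ -66.72°.

≈ 70°N, 67°W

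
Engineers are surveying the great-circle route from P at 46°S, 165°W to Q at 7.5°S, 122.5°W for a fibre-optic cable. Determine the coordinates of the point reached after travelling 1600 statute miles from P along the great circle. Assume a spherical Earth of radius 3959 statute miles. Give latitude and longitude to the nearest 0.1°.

From cos δ = sin φ₁ sin φ₂ + cos φ₁ cos φ₂ cos Δλ, the central angle is δ ≈ 0.925 rad (53.0°). The total great-circle distance is δ·R ≈ 0.925 × 3959 ≈ 3663 mi, so the target fraction is f = 1600/3663 ≈ 0.437.
Interpolate at f ≈ 0.437 with slerp weights a = sin((1−f)δ)/sin δ ≈ 0.623, b = sin(fδ)/sin δ ≈ 0.492.
p = a·p₁ + b·p₂ ≈ (-0.680, -0.524, -0.513); φ = arcsin(p_z) ≈ -30.84°, λ = atan2(p_y, p_x) ≈ -142.42°.

≈ 30.8°S, 142.4°W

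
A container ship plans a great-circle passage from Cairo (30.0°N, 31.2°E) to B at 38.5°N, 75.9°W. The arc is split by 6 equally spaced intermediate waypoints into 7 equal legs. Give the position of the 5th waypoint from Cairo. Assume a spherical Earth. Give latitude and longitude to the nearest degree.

≈ 48°N, 46°W

Write both endpoints as unit vectors p₁, p₂ with components (cos φ cos λ, cos φ sin λ, sin φ).
The central angle between the endpoints is δ = arccos(p₁·p₂) ≈ 1.459 rad (83.6°).
Interpolate at f = 5/7 with slerp weights a = sin((1−f)δ)/sin δ ≈ 0.407, b = sin(fδ)/sin δ ≈ 0.869.
p = a·p₁ + b·p₂ ≈ (0.467, -0.477, 0.745); φ = arcsin(p_z) ≈ 48.12°, λ = atan2(p_y, p_x) ≈ -45.57°.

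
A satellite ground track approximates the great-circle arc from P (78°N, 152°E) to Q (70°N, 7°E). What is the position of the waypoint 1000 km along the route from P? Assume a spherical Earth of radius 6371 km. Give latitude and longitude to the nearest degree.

Convert each endpoint to a unit vector on the sphere (x = cos φ cos λ, y = cos φ sin λ, z = sin φ).
The central angle between the endpoints is δ = arccos(p₁·p₂) ≈ 0.534 rad (30.6°). The total great-circle distance is δ·R ≈ 0.534 × 6371 ≈ 3400 km, so the target fraction is f = 1000/3400 ≈ 0.294.
Interpolate at f ≈ 0.294 with slerp weights a = sin((1−f)δ)/sin δ ≈ 0.723, b = sin(fδ)/sin δ ≈ 0.307.
p = a·p₁ + b·p₂ ≈ (-0.028, 0.083, 0.996); φ = arcsin(p_z) ≈ 84.94°, λ = atan2(p_y, p_x) ≈ 108.84°.

≈ (85°N, 109°E)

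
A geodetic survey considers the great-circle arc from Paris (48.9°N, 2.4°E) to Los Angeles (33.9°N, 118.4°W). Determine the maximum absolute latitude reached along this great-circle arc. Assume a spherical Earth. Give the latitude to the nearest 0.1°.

≈ 61.7°N

The great circle lies in the plane with unit normal n̂ = (p₁ × p₂)/|p₁ × p₂|.
Here n̂_z ≈ -0.473; the vertex latitude is φ_max = arccos|n̂_z| ≈ 61.7°.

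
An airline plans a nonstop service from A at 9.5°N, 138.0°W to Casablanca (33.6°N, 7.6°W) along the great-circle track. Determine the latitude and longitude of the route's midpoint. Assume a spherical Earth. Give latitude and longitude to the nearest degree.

Write both endpoints as unit vectors p₁, p₂ with components (cos φ cos λ, cos φ sin λ, sin φ).
The central angle between the endpoints is δ = arccos(p₁·p₂) ≈ 2.028 rad (116.2°).
Interpolate at f = 1/2 with slerp weights a = sin((1−f)δ)/sin δ ≈ 0.946, b = sin(fδ)/sin δ ≈ 0.946.
p = a·p₁ + b·p₂ ≈ (0.088, -0.728, 0.680); φ = arcsin(p_z) ≈ 42.81°, λ = atan2(p_y, p_x) ≈ -83.14°.

≈ 43°N, 83°W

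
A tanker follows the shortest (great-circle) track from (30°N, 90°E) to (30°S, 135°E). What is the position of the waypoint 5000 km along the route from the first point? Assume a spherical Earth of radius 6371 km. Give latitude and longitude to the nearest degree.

Write both endpoints as unit vectors p₁, p₂ with components (cos φ cos λ, cos φ sin λ, sin φ).
The central angle between the endpoints is δ = arccos(p₁·p₂) ≈ 1.287 rad (73.7°). The total great-circle distance is δ·R ≈ 1.287 × 6371 ≈ 8197 km, so the target fraction is f = 5000/8197 ≈ 0.610.
Interpolate at f ≈ 0.610 with slerp weights a = sin((1−f)δ)/sin δ ≈ 0.501, b = sin(fδ)/sin δ ≈ 0.736.
p = a·p₁ + b·p₂ ≈ (-0.451, 0.885, -0.118); φ = arcsin(p_z) ≈ -6.75°, λ = atan2(p_y, p_x) ≈ 117.00°.

≈ (7°S, 117°E)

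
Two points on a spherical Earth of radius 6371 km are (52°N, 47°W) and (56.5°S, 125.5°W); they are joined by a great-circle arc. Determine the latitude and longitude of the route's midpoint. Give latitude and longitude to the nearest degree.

Write both endpoints as unit vectors p₁, p₂ with components (cos φ cos λ, cos φ sin λ, sin φ).
The central angle between the endpoints is δ = arccos(p₁·p₂) ≈ 2.201 rad (126.1°).
Interpolate at f = 1/2 with slerp weights a = sin((1−f)δ)/sin δ ≈ 1.103, b = sin(fδ)/sin δ ≈ 1.103.
p = a·p₁ + b·p₂ ≈ (0.110, -0.993, -0.051); φ = arcsin(p_z) ≈ -2.90°, λ = atan2(p_y, p_x) ≈ -83.70°.

≈ (3°S, 84°W)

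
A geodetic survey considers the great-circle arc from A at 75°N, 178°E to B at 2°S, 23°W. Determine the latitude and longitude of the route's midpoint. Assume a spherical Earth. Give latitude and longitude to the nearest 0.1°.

Convert each endpoint to a unit vector on the sphere (x = cos φ cos λ, y = cos φ sin λ, z = sin φ).
The central angle between the endpoints is δ = arccos(p₁·p₂) ≈ 1.850 rad (106.0°).
Interpolate at f = 1/2 with slerp weights a = sin((1−f)δ)/sin δ ≈ 0.831, b = sin(fδ)/sin δ ≈ 0.831.
p = a·p₁ + b·p₂ ≈ (0.549, -0.317, 0.773); φ = arcsin(p_z) ≈ 50.65°, λ = atan2(p_y, p_x) ≈ -29.98°.

≈ 50.6°N, 30.0°W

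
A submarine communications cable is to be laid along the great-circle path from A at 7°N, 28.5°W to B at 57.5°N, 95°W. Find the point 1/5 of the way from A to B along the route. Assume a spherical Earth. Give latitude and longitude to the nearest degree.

The haversine formula gives a central angle δ ≈ 1.250 rad (71.6°) between the endpoints.
Interpolate at f = 1/5 with slerp weights a = sin((1−f)δ)/sin δ ≈ 0.887, b = sin(fδ)/sin δ ≈ 0.261.
p = a·p₁ + b·p₂ ≈ (0.761, -0.559, 0.328); φ = arcsin(p_z) ≈ 19.14°, λ = atan2(p_y, p_x) ≈ -36.31°.

≈ 19°N, 36°W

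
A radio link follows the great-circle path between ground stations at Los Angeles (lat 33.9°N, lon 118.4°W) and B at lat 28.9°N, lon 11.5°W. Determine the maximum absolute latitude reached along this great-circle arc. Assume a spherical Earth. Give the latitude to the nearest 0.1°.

The great circle lies in the plane with unit normal n̂ = (p₁ × p₂)/|p₁ × p₂|.
Here n̂_z ≈ +0.696; the vertex latitude is φ_max = arccos|n̂_z| ≈ 45.9°.

≈ 45.9°N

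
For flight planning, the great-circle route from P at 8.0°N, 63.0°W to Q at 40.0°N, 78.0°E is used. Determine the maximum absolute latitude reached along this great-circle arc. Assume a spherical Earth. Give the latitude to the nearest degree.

≈ 57°N

The great circle lies in the plane with unit normal n̂ = (p₁ × p₂)/|p₁ × p₂|.
Here n̂_z ≈ +0.551; the vertex latitude is φ_max = arccos|n̂_z| ≈ 56.5°.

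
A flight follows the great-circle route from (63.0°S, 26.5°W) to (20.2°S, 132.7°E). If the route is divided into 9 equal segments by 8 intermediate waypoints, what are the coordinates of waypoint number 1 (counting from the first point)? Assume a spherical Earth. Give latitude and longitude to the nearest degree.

Convert each endpoint to a unit vector on the sphere (x = cos φ cos λ, y = cos φ sin λ, z = sin φ).
The central angle between the endpoints is δ = arccos(p₁·p₂) ≈ 1.662 rad (95.2°).
Interpolate at f = 1/9 with slerp weights a = sin((1−f)δ)/sin δ ≈ 1.000, b = sin(fδ)/sin δ ≈ 0.184.
p = a·p₁ + b·p₂ ≈ (0.289, -0.075, -0.954); φ = arcsin(p_z) ≈ -72.63°, λ = atan2(p_y, p_x) ≈ -14.63°.

≈ (73°S, 15°W)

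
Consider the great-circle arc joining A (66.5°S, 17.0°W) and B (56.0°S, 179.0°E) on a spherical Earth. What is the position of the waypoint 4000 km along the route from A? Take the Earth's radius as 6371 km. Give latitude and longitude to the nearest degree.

The haversine formula gives a central angle δ ≈ 0.993 rad (56.9°) between the endpoints. The total great-circle distance is δ·R ≈ 0.993 × 6371 ≈ 6328 km, so the target fraction is f = 4000/6328 ≈ 0.632.
Interpolate at f ≈ 0.632 with slerp weights a = sin((1−f)δ)/sin δ ≈ 0.427, b = sin(fδ)/sin δ ≈ 0.701.
p = a·p₁ + b·p₂ ≈ (-0.229, -0.043, -0.972); φ = arcsin(p_z) ≈ -76.51°, λ = atan2(p_y, p_x) ≈ -169.41°.

≈ (77°S, 169°W)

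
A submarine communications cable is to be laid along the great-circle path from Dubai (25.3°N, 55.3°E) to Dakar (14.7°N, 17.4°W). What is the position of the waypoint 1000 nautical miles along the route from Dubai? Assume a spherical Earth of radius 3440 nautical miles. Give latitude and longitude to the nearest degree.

≈ 26°N, 37°E

From cos δ = sin φ₁ sin φ₂ + cos φ₁ cos φ₂ cos Δλ, the central angle is δ ≈ 1.193 rad (68.4°). The total great-circle distance is δ·R ≈ 1.193 × 3440 ≈ 4105 nmi, so the target fraction is f = 1000/4105 ≈ 0.244.
Interpolate at f ≈ 0.244 with slerp weights a = sin((1−f)δ)/sin δ ≈ 0.844, b = sin(fδ)/sin δ ≈ 0.308.
p = a·p₁ + b·p₂ ≈ (0.719, 0.538, 0.439); φ = arcsin(p_z) ≈ 26.05°, λ = atan2(p_y, p_x) ≈ 36.82°.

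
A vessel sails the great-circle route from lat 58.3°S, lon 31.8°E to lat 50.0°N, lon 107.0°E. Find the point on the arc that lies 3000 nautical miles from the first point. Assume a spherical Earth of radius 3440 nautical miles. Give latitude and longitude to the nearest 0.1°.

Convert each endpoint to a unit vector on the sphere (x = cos φ cos λ, y = cos φ sin λ, z = sin φ).
The central angle between the endpoints is δ = arccos(p₁·p₂) ≈ 2.172 rad (124.4°). The total great-circle distance is δ·R ≈ 2.172 × 3440 ≈ 7471 nmi, so the target fraction is f = 3000/7471 ≈ 0.402.
Interpolate at f ≈ 0.402 with slerp weights a = sin((1−f)δ)/sin δ ≈ 1.168, b = sin(fδ)/sin δ ≈ 0.928.
p = a·p₁ + b·p₂ ≈ (0.347, 0.894, -0.283); φ = arcsin(p_z) ≈ -16.42°, λ = atan2(p_y, p_x) ≈ 68.78°.

≈ lat 16.4°S, lon 68.8°E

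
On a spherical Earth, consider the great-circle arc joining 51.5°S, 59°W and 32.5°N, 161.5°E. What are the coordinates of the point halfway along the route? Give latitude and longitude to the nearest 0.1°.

≈ 24.1°S, 151.0°W

The haversine formula gives a central angle δ ≈ 2.532 rad (145.1°) between the endpoints.
Interpolate at f = 1/2 with slerp weights a = sin((1−f)δ)/sin δ ≈ 1.665, b = sin(fδ)/sin δ ≈ 1.665.
p = a·p₁ + b·p₂ ≈ (-0.798, -0.443, -0.409); φ = arcsin(p_z) ≈ -24.11°, λ = atan2(p_y, p_x) ≈ -150.97°.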